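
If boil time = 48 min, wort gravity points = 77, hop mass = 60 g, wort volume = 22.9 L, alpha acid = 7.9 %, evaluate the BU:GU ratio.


U = 1.65·0.000125^(GP/1000)·(1−e^(−0.04t))/4.15;  IBU = (α/100)·m·U·1000/V;  BU:GU = IBU/GP
U = 1.65·0.000125^(77/1000)·(1−e^(−0.04·48))/4.15 = 0.1698
IBU = (7.9/100)·60·0.1698·1000/22.9 = 35.1552
BU:GU = 35.1552/77

0.4566


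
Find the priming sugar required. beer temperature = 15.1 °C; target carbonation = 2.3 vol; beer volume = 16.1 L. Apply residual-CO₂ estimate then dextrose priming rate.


residual = 14.695·(0.01821 + 0.09011·e^(−0.04·T));  sugar = (target − residual)·4.0·V
residual = 14.695·(0.01821 + 0.09011·e^(−0.04·15.1)) = 0.9914
sugar = (2.3 − 0.9914)·4.0·16.1

84.2730 g


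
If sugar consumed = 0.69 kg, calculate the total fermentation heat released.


Q = m_sugar · 590 kJ/kg
Q = 0.69 · 590

407.1000 kJ


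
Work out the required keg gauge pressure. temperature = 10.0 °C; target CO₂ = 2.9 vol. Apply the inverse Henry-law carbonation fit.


psi = vols/(0.01821 + 0.09011·e^(−0.04·T)) − 14.695
psi = 2.9/(0.01821 + 0.09011·e^(−0.04·10.0)) − 14.695

22.1948 psi


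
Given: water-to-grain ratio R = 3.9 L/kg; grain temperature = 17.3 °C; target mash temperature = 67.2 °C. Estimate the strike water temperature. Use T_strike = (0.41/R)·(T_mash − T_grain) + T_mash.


T_strike = (0.41/3.9)·(67.2 − 17.3) + 67.2

72.4459 °C


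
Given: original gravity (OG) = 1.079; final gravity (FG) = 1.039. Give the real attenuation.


AA = (OG−FG)/(OG−1)·100;  RA = AA·0.8192
AA = (1.079 − 1.039)/(1.079 − 1)·100 = 50.6329
RA = 50.6329·0.8192

41.4785 %


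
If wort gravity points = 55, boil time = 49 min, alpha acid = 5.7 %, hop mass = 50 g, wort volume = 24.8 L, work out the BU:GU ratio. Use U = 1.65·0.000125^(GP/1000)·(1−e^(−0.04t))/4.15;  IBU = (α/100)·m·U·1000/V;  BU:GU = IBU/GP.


U = 1.65·0.000125^(55/1000)·(1−e^(−0.04·49))/4.15 = 0.2084
IBU = (5.7/100)·50·0.2084·1000/24.8 = 23.9455
BU:GU = 23.9455/55

0.4354


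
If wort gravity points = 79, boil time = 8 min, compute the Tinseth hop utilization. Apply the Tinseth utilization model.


U = 1.65·0.000125^(GP/1000) · (1 − e^(−0.04·t))/4.15
bigness = 1.65·0.000125^(79/1000) = 0.8112
boil_factor = (1 − e^(−0.04·8))/4.15 = 0.0660
U = 0.8112 · 0.0660

0.0535


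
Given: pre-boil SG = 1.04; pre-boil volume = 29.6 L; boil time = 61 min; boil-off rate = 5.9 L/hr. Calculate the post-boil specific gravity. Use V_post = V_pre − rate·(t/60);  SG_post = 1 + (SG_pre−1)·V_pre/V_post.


V_post = 29.6 − 5.9·(61/60) = 23.6017
SG_post = 1 + (1.04 − 1)·29.6/23.6017

1.0502


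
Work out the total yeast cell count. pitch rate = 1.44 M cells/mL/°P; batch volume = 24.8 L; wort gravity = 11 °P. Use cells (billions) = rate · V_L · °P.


cells = 1.44 · 24.8 · 11

392.8320 billion cells


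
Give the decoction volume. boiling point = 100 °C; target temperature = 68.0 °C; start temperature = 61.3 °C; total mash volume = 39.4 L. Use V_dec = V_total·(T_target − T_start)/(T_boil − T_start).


V_dec = 39.4·(68.0 − 61.3)/(100 − 61.3)

6.8212 L


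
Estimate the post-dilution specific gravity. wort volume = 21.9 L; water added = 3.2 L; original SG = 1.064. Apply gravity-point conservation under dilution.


SG_new = 1 + (SG_old − 1)·V_old/(V_old + V_water)
pts = (1.064 − 1)·1000·21.9/(21.9 + 3.2) = 55.8406
SG_new = 1 + 55.8406/1000

1.0558


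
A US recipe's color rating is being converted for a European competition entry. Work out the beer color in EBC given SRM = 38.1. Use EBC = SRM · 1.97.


EBC = 38.1 · 1.97

75.0570 EBC


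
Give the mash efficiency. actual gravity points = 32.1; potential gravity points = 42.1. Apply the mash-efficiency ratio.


efficiency = actual / potential × 100
efficiency = 32.1 / 42.1 × 100

76.2470 %


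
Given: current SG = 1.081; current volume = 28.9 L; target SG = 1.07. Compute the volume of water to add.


V_water = V·((SG_curr − 1)/(SG_target − 1) − 1)
V_water = 28.9·((1.081 − 1)/(1.07 − 1) − 1)

4.5414 L


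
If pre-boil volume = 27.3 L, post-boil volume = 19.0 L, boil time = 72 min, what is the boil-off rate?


rate = (V_pre − V_post) / (t_min/60)
rate = (27.3 − 19.0) / (72/60)

6.9167 L/hr


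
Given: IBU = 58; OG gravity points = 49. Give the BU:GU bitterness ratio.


BU:GU = IBU / OG_points
BU:GU = 58 / 49

1.1837


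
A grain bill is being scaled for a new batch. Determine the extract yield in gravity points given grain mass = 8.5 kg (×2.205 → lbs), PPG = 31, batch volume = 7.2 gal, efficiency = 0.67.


points = lbs × PPG × eff / vol
lbs = 8.5 × 2.205 = 18.7425
points = 18.7425 × 31 × 0.67 / 7.2

54.0669 points


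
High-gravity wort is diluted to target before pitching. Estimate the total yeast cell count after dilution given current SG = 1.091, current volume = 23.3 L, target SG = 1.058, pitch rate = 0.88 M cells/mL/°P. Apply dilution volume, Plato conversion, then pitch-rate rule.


V_w = V·((SG_c−1)/(SG_t−1)−1);  °P = 259 − 259/SG_t;  cells = rate·(V+V_w)·°P
V_w = 23.3·((1.091−1)/(1.058−1)−1) = 13.2569
V_final = 23.3 + 13.2569 = 36.5569
°P = 259 − 259/1.058 = 14.1985
cells = 0.88·36.5569·14.1985

456.7663 billion cells


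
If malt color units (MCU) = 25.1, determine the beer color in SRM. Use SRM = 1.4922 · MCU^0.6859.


SRM = 1.4922 · 25.1^0.6859

13.6102 SRM


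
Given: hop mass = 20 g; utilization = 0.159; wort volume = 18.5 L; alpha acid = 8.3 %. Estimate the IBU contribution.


IBU = (α/100)·mass·U·1000 / V
IBU = (8.3/100)·20·0.159·1000 / 18.5

14.2670 IBU


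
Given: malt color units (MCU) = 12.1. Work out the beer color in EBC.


SRM = 1.4922·MCU^0.6859;  EBC = SRM·1.97
SRM = 1.4922·12.1^0.6859 = 8.2511
EBC = 8.2511·1.97

16.2546 EBC


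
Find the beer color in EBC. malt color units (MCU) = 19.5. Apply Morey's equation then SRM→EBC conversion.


SRM = 1.4922·MCU^0.6859;  EBC = SRM·1.97
SRM = 1.4922·19.5^0.6859 = 11.4462
EBC = 11.4462·1.97

22.5490 EBC


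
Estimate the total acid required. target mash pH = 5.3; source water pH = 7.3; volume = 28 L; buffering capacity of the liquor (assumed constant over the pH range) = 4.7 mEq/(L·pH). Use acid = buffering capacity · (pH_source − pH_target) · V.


acid = 4.7 · (7.3 − 5.3) · 28

263.2000 mEq


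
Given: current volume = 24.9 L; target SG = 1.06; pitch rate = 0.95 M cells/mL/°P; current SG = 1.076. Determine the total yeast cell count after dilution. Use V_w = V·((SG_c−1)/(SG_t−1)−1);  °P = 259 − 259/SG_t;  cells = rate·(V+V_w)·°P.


V_w = 24.9·((1.076−1)/(1.06−1)−1) = 6.6400
V_final = 24.9 + 6.6400 = 31.5400
°P = 259 − 259/1.06 = 14.6604
cells = 0.95·31.5400·14.6604

439.2689 billion cells


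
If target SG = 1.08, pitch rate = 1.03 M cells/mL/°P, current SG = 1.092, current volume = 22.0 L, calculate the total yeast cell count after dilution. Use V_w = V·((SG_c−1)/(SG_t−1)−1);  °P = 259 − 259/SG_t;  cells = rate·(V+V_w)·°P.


V_w = 22.0·((1.092−1)/(1.08−1)−1) = 3.3000
V_final = 22.0 + 3.3000 = 25.3000
°P = 259 − 259/1.08 = 19.1852
cells = 1.03·25.3000·19.1852

499.9467 billion cells


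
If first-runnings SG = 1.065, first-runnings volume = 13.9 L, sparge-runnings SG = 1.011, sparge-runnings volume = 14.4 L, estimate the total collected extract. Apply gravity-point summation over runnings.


total = Σ (SG_i − 1)·1000·V_i
first = (1.065 − 1)·1000·13.9 = 903.5000
sparge = (1.011 − 1)·1000·14.4 = 158.4000
total = 903.5000 + 158.4000

1061.9000 gravity·L


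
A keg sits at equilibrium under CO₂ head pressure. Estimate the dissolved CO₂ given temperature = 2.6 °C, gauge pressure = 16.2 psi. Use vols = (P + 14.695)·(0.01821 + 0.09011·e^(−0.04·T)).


vols = (16.2 + 14.695)·(0.01821 + 0.09011·e^(−0.04·2.6))

3.0716 volumes


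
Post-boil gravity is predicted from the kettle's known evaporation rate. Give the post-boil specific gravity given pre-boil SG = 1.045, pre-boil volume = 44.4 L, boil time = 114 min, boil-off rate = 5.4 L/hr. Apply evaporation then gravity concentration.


V_post = V_pre − rate·(t/60);  SG_post = 1 + (SG_pre−1)·V_pre/V_post
V_post = 44.4 − 5.4·(114/60) = 34.1400
SG_post = 1 + (1.045 − 1)·44.4/34.1400

1.0585


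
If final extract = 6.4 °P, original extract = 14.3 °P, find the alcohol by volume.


SG = 259/(259 − P);  ABV = (OG − FG)·131.25
OG = 259/(259 − 14.3) = 1.0584
FG = 259/(259 − 6.4) = 1.0253
ABV = (1.0584 − 1.0253)·131.25

4.3447 % ABV


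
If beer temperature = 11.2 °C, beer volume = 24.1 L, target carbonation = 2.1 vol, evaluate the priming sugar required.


residual = 14.695·(0.01821 + 0.09011·e^(−0.04·T));  sugar = (target − residual)·4.0·V
residual = 14.695·(0.01821 + 0.09011·e^(−0.04·11.2)) = 1.1136
sugar = (2.1 − 1.1136)·4.0·24.1

95.0878 g


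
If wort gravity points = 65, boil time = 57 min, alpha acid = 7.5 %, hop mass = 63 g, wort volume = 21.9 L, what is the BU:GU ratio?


U = 1.65·0.000125^(GP/1000)·(1−e^(−0.04t))/4.15;  IBU = (α/100)·m·U·1000/V;  BU:GU = IBU/GP
U = 1.65·0.000125^(65/1000)·(1−e^(−0.04·57))/4.15 = 0.1990
IBU = (7.5/100)·63·0.1990·1000/21.9 = 42.9370
BU:GU = 42.9370/65

0.6606


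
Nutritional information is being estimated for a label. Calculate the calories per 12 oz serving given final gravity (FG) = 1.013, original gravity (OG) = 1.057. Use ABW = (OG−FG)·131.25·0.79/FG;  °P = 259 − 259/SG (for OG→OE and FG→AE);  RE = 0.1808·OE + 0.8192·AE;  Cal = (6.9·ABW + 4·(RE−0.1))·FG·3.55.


ABW = (1.057 − 1.013)·131.25·0.79/1.013 = 4.5037
OE = 259 − 259/1.057 = 13.9669 °P
AE = 259 − 259/1.013 = 3.3238 °P
RE = 0.1808·13.9669 + 0.8192·3.3238 = 5.2481 °P
Cal = (6.9·4.5037 + 4·(5.2481−0.1))·1.013·3.55

185.8051 kcal


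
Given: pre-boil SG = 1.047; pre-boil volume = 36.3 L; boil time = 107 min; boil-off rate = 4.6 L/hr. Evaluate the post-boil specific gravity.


V_post = V_pre − rate·(t/60);  SG_post = 1 + (SG_pre−1)·V_pre/V_post
V_post = 36.3 − 4.6·(107/60) = 28.0967
SG_post = 1 + (1.047 − 1)·36.3/28.0967

1.0607


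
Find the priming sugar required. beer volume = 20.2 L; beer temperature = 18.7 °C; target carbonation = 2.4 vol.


residual = 14.695·(0.01821 + 0.09011·e^(−0.04·T));  sugar = (target − residual)·4.0·V
residual = 14.695·(0.01821 + 0.09011·e^(−0.04·18.7)) = 0.8943
sugar = (2.4 − 0.8943)·4.0·20.2

121.6573 g


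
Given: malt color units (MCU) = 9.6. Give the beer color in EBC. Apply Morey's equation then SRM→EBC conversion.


SRM = 1.4922·MCU^0.6859;  EBC = SRM·1.97
SRM = 1.4922·9.6^0.6859 = 7.0399
EBC = 7.0399·1.97

13.8686 EBC


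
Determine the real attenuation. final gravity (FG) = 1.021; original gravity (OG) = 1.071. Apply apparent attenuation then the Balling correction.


AA = (OG−FG)/(OG−1)·100;  RA = AA·0.8192
AA = (1.071 − 1.021)/(1.071 − 1)·100 = 70.4225
RA = 70.4225·0.8192

57.6901 %


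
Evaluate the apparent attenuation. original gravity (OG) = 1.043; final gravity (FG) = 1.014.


AA = (OG − FG)/(OG − 1) · 100
AA = (1.043 − 1.014)/(1.043 − 1) · 100

67.4419 %


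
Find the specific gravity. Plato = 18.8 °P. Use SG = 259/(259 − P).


SG = 259/(259 − 18.8)

1.0783


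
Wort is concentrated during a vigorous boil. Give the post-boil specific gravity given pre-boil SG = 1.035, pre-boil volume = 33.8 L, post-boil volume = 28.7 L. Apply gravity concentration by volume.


SG_post = 1 + (SG_pre − 1)·V_pre/V_post
pts_pre = (1.035 − 1)·1000 = 35.0000
pts_post = 35.0000·33.8/28.7 = 41.2195
SG_post = 1 + 41.2195/1000

1.0412


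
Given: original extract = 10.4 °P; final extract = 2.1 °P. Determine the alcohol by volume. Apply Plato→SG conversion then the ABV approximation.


SG = 259/(259 − P);  ABV = (OG − FG)·131.25
OG = 259/(259 − 10.4) = 1.0418
FG = 259/(259 − 2.1) = 1.0082
ABV = (1.0418 − 1.0082)·131.25

4.4179 % ABV


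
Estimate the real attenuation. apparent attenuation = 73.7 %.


RA = AA · 0.8192
RA = 73.7 · 0.8192

60.3750 %


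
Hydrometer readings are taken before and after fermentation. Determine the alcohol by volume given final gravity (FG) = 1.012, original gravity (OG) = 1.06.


ABV = (OG − FG) · 131.25
ABV = (1.06 − 1.012) · 131.25

6.3000 % ABV


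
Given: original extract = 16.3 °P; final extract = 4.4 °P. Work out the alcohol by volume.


SG = 259/(259 − P);  ABV = (OG − FG)·131.25
OG = 259/(259 − 16.3) = 1.0672
FG = 259/(259 − 4.4) = 1.0173
ABV = (1.0672 − 1.0173)·131.25

6.5466 % ABV


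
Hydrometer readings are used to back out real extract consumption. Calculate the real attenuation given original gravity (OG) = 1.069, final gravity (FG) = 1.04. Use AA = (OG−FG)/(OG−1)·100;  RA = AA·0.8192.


AA = (1.069 − 1.04)/(1.069 − 1)·100 = 42.0290
RA = 42.0290·0.8192

34.4301 %


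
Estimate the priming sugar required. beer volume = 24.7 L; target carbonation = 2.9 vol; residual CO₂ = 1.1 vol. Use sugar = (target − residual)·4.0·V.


sugar = (2.9 − 1.1)·4.0·24.7

177.8400 g


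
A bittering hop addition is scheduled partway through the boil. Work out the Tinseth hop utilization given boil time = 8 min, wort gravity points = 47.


U = 1.65·0.000125^(GP/1000) · (1 − e^(−0.04·t))/4.15
bigness = 1.65·0.000125^(47/1000) = 1.0815
boil_factor = (1 − e^(−0.04·8))/4.15 = 0.0660
U = 1.0815 · 0.0660

0.0714


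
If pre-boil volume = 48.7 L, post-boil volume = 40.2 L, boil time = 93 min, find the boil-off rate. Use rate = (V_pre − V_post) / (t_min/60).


rate = (48.7 − 40.2) / (93/60)

5.4839 L/hr


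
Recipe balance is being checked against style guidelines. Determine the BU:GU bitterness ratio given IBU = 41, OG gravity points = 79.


BU:GU = IBU / OG_points
BU:GU = 41 / 79

0.5190


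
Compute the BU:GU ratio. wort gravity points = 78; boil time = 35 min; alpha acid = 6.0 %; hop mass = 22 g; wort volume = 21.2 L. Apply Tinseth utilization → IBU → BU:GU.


U = 1.65·0.000125^(GP/1000)·(1−e^(−0.04t))/4.15;  IBU = (α/100)·m·U·1000/V;  BU:GU = IBU/GP
U = 1.65·0.000125^(78/1000)·(1−e^(−0.04·35))/4.15 = 0.1486
IBU = (6.0/100)·22·0.1486·1000/21.2 = 9.2525
BU:GU = 9.2525/78

0.1186


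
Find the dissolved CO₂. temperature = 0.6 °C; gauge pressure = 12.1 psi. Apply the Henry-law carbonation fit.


vols = (P + 14.695)·(0.01821 + 0.09011·e^(−0.04·T))
vols = (12.1 + 14.695)·(0.01821 + 0.09011·e^(−0.04·0.6))

2.8452 volumes


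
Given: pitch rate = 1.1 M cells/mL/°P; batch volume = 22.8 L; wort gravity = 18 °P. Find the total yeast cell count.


cells (billions) = rate · V_L · °P
cells = 1.1 · 22.8 · 18

451.4400 billion cells


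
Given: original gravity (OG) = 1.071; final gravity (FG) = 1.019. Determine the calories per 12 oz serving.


ABW = (OG−FG)·131.25·0.79/FG;  °P = 259 − 259/SG (for OG→OE and FG→AE);  RE = 0.1808·OE + 0.8192·AE;  Cal = (6.9·ABW + 4·(RE−0.1))·FG·3.55
ABW = (1.071 − 1.019)·131.25·0.79/1.019 = 5.2912
OE = 259 − 259/1.071 = 17.1699 °P
AE = 259 − 259/1.019 = 4.8292 °P
RE = 0.1808·17.1699 + 0.8192·4.8292 = 7.0604 °P
Cal = (6.9·5.2912 + 4·(7.0604−0.1))·1.019·3.55

232.7871 kcal


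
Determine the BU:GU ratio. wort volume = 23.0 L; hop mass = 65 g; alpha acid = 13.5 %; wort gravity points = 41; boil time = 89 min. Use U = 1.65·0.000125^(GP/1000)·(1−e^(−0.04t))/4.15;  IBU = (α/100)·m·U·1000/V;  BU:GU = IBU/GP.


U = 1.65·0.000125^(41/1000)·(1−e^(−0.04·89))/4.15 = 0.2672
IBU = (13.5/100)·65·0.2672·1000/23.0 = 101.9527
BU:GU = 101.9527/41

2.4867


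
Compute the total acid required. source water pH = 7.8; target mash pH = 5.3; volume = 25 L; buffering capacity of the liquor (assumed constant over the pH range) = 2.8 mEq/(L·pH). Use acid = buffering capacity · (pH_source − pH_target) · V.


acid = 2.8 · (7.8 − 5.3) · 25

175.0000 mEq


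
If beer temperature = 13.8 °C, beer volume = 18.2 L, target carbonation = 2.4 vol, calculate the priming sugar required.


residual = 14.695·(0.01821 + 0.09011·e^(−0.04·T));  sugar = (target − residual)·4.0·V
residual = 14.695·(0.01821 + 0.09011·e^(−0.04·13.8)) = 1.0300
sugar = (2.4 − 1.0300)·4.0·18.2

99.7326 g


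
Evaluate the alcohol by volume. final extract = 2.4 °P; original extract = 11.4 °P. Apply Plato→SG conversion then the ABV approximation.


SG = 259/(259 − P);  ABV = (OG − FG)·131.25
OG = 259/(259 − 11.4) = 1.0460
FG = 259/(259 − 2.4) = 1.0094
ABV = (1.0460 − 1.0094)·131.25

4.8154 % ABV


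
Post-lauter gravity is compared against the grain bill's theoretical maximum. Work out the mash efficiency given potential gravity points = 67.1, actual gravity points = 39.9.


efficiency = actual / potential × 100
efficiency = 39.9 / 67.1 × 100

59.4635 %


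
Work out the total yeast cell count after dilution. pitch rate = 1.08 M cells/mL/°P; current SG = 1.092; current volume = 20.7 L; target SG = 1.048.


V_w = V·((SG_c−1)/(SG_t−1)−1);  °P = 259 − 259/SG_t;  cells = rate·(V+V_w)·°P
V_w = 20.7·((1.092−1)/(1.048−1)−1) = 18.9750
V_final = 20.7 + 18.9750 = 39.6750
°P = 259 − 259/1.048 = 11.8626
cells = 1.08·39.6750·11.8626

508.3004 billion cells


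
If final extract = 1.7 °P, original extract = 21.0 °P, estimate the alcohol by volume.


SG = 259/(259 − P);  ABV = (OG − FG)·131.25
OG = 259/(259 − 21.0) = 1.0882
FG = 259/(259 − 1.7) = 1.0066
ABV = (1.0882 − 1.0066)·131.25

10.7137 % ABV


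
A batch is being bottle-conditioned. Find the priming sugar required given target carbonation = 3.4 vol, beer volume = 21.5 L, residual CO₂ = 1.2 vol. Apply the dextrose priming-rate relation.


sugar = (target − residual)·4.0·V
sugar = (3.4 − 1.2)·4.0·21.5

189.2000 g


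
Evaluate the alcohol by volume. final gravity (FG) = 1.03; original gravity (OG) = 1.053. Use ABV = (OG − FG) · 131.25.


ABV = (1.053 − 1.03) · 131.25

3.0187 % ABV


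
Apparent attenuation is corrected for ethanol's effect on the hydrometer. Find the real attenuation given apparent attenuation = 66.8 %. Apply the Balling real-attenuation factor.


RA = AA · 0.8192
RA = 66.8 · 0.8192

54.7226 %


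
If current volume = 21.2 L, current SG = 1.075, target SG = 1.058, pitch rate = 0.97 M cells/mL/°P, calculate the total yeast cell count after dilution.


V_w = V·((SG_c−1)/(SG_t−1)−1);  °P = 259 − 259/SG_t;  cells = rate·(V+V_w)·°P
V_w = 21.2·((1.075−1)/(1.058−1)−1) = 6.2138
V_final = 21.2 + 6.2138 = 27.4138
°P = 259 − 259/1.058 = 14.1985
cells = 0.97·27.4138·14.1985

377.5574 billion cells


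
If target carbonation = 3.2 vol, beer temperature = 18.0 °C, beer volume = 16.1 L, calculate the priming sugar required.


residual = 14.695·(0.01821 + 0.09011·e^(−0.04·T));  sugar = (target − residual)·4.0·V
residual = 14.695·(0.01821 + 0.09011·e^(−0.04·18.0)) = 0.9121
sugar = (3.2 − 0.9121)·4.0·16.1

147.3384 g


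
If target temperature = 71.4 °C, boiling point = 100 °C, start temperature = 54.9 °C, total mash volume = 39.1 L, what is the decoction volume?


V_dec = V_total·(T_target − T_start)/(T_boil − T_start)
V_dec = 39.1·(71.4 − 54.9)/(100 − 54.9)

14.3049 L


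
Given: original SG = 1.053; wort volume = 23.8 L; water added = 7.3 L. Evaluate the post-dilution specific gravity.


SG_new = 1 + (SG_old − 1)·V_old/(V_old + V_water)
pts = (1.053 − 1)·1000·23.8/(23.8 + 7.3) = 40.5595
SG_new = 1 + 40.5595/1000

1.0406


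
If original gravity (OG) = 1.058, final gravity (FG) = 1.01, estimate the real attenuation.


AA = (OG−FG)/(OG−1)·100;  RA = AA·0.8192
AA = (1.058 − 1.01)/(1.058 − 1)·100 = 82.7586
RA = 82.7586·0.8192

67.7959 %


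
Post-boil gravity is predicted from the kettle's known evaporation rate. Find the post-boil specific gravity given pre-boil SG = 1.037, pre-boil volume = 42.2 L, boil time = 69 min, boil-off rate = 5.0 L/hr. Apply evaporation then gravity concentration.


V_post = V_pre − rate·(t/60);  SG_post = 1 + (SG_pre−1)·V_pre/V_post
V_post = 42.2 − 5.0·(69/60) = 36.4500
SG_post = 1 + (1.037 − 1)·42.2/36.4500

1.0428


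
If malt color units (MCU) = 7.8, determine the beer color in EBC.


SRM = 1.4922·MCU^0.6859;  EBC = SRM·1.97
SRM = 1.4922·7.8^0.6859 = 6.1054
EBC = 6.1054·1.97

12.0277 EBC


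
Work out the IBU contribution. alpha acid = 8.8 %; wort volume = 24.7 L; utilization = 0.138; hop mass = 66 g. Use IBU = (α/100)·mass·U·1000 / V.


IBU = (8.8/100)·66·0.138·1000 / 24.7

32.4496 IBU


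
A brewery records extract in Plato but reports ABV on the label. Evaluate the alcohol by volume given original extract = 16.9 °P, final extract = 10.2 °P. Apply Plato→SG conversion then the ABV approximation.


SG = 259/(259 − P);  ABV = (OG − FG)·131.25
OG = 259/(259 − 16.9) = 1.0698
FG = 259/(259 − 10.2) = 1.0410
ABV = (1.0698 − 1.0410)·131.25

3.7812 % ABV


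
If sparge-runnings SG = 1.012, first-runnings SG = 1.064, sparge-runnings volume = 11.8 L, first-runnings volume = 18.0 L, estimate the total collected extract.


total = Σ (SG_i − 1)·1000·V_i
first = (1.064 − 1)·1000·18.0 = 1152.0000
sparge = (1.012 − 1)·1000·11.8 = 141.6000
total = 1152.0000 + 141.6000

1293.6000 gravity·L


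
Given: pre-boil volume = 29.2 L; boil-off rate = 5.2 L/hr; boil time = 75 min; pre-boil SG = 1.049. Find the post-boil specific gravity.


V_post = V_pre − rate·(t/60);  SG_post = 1 + (SG_pre−1)·V_pre/V_post
V_post = 29.2 − 5.2·(75/60) = 22.7000
SG_post = 1 + (1.049 − 1)·29.2/22.7000

1.0630


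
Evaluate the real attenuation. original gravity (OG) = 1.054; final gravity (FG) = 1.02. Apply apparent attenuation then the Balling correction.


AA = (OG−FG)/(OG−1)·100;  RA = AA·0.8192
AA = (1.054 − 1.02)/(1.054 − 1)·100 = 62.9630
RA = 62.9630·0.8192

51.5793 %


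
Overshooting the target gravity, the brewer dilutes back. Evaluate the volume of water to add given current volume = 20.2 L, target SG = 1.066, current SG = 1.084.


V_water = V·((SG_curr − 1)/(SG_target − 1) − 1)
V_water = 20.2·((1.084 − 1)/(1.066 − 1) − 1)

5.5091 L


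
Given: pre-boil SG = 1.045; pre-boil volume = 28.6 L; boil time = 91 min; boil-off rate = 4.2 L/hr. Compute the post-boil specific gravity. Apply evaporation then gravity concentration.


V_post = V_pre − rate·(t/60);  SG_post = 1 + (SG_pre−1)·V_pre/V_post
V_post = 28.6 − 4.2·(91/60) = 22.2300
SG_post = 1 + (1.045 − 1)·28.6/22.2300

1.0579


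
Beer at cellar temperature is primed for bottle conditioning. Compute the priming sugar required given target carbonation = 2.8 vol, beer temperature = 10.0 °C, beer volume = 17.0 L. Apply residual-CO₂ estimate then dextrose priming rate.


residual = 14.695·(0.01821 + 0.09011·e^(−0.04·T));  sugar = (target − residual)·4.0·V
residual = 14.695·(0.01821 + 0.09011·e^(−0.04·10.0)) = 1.1552
sugar = (2.8 − 1.1552)·4.0·17.0

111.8456 g


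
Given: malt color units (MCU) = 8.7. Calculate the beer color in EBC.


SRM = 1.4922·MCU^0.6859;  EBC = SRM·1.97
SRM = 1.4922·8.7^0.6859 = 6.5803
EBC = 6.5803·1.97

12.9631 EBC


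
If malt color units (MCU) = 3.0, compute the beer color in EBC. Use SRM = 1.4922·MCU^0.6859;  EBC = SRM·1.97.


SRM = 1.4922·3.0^0.6859 = 3.1702
EBC = 3.1702·1.97

6.2453 EBC


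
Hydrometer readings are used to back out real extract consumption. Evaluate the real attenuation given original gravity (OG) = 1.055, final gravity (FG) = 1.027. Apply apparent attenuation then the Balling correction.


AA = (OG−FG)/(OG−1)·100;  RA = AA·0.8192
AA = (1.055 − 1.027)/(1.055 − 1)·100 = 50.9091
RA = 50.9091·0.8192

41.7047 %


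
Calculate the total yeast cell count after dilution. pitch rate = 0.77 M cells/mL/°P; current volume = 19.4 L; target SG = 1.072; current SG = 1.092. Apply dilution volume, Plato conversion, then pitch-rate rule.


V_w = V·((SG_c−1)/(SG_t−1)−1);  °P = 259 − 259/SG_t;  cells = rate·(V+V_w)·°P
V_w = 19.4·((1.092−1)/(1.072−1)−1) = 5.3889
V_final = 19.4 + 5.3889 = 24.7889
°P = 259 − 259/1.072 = 17.3955
cells = 0.77·24.7889·17.3955

332.0361 billion cells


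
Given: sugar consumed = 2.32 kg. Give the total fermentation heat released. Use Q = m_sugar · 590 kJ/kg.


Q = 2.32 · 590

1368.8000 kJ


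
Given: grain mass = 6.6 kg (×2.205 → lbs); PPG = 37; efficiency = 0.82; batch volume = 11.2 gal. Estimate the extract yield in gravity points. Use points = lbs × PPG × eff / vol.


lbs = 6.6 × 2.205 = 14.5530
points = 14.5530 × 37 × 0.82 / 11.2

39.4230 points


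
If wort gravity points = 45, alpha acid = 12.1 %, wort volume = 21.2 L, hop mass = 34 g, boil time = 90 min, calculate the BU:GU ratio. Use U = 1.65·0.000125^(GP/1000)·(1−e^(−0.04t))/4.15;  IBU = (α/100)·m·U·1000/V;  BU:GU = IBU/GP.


U = 1.65·0.000125^(45/1000)·(1−e^(−0.04·90))/4.15 = 0.2581
IBU = (12.1/100)·34·0.2581·1000/21.2 = 50.0834
BU:GU = 50.0834/45

1.1130


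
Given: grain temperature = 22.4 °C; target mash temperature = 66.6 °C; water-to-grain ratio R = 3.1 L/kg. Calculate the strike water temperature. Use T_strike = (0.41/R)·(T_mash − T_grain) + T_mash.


T_strike = (0.41/3.1)·(66.6 − 22.4) + 66.6

72.4458 °C


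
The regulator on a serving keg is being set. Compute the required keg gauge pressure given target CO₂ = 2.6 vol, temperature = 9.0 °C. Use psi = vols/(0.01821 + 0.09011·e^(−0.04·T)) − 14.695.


psi = 2.6/(0.01821 + 0.09011·e^(−0.04·9.0)) − 14.695

17.3730 psi


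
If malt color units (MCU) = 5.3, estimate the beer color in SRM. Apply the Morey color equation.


SRM = 1.4922 · MCU^0.6859
SRM = 1.4922 · 5.3^0.6859

4.6839 SRM


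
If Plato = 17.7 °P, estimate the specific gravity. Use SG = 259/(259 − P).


SG = 259/(259 − 17.7)

1.0734


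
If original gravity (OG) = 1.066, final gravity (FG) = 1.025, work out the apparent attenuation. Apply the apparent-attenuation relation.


AA = (OG − FG)/(OG − 1) · 100
AA = (1.066 − 1.025)/(1.066 − 1) · 100

62.1212 %


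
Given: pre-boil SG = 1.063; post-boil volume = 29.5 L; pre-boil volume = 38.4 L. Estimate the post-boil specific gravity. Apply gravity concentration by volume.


SG_post = 1 + (SG_pre − 1)·V_pre/V_post
pts_pre = (1.063 − 1)·1000 = 63.0000
pts_post = 63.0000·38.4/29.5 = 82.0068
SG_post = 1 + 82.0068/1000

1.0820


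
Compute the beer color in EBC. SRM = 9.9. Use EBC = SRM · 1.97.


EBC = 9.9 · 1.97

19.5030 EBC


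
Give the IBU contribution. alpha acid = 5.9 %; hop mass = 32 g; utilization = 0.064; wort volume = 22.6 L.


IBU = (α/100)·mass·U·1000 / V
IBU = (5.9/100)·32·0.064·1000 / 22.6

5.3465 IBU


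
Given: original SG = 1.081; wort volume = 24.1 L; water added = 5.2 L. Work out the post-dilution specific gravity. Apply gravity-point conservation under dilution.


SG_new = 1 + (SG_old − 1)·V_old/(V_old + V_water)
pts = (1.081 − 1)·1000·24.1/(24.1 + 5.2) = 66.6246
SG_new = 1 + 66.6246/1000

1.0666


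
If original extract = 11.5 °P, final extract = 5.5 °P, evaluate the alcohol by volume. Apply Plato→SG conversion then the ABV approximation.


SG = 259/(259 − P);  ABV = (OG − FG)·131.25
OG = 259/(259 − 11.5) = 1.0465
FG = 259/(259 − 5.5) = 1.0217
ABV = (1.0465 − 1.0217)·131.25

3.2509 % ABV


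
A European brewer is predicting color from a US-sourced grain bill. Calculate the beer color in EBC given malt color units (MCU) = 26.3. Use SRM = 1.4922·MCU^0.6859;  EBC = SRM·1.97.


SRM = 1.4922·26.3^0.6859 = 14.0532
EBC = 14.0532·1.97

27.6848 EBC


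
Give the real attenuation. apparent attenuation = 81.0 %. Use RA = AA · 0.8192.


RA = 81.0 · 0.8192

66.3552 %


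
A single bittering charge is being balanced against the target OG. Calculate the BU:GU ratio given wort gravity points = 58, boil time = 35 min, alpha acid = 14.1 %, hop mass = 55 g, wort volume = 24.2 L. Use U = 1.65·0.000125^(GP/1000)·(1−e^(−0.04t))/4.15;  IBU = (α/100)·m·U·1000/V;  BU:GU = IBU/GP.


U = 1.65·0.000125^(58/1000)·(1−e^(−0.04·35))/4.15 = 0.1779
IBU = (14.1/100)·55·0.1779·1000/24.2 = 56.9968
BU:GU = 56.9968/58

0.9827


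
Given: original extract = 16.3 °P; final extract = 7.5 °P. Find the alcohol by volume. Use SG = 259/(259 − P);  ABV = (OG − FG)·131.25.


OG = 259/(259 − 16.3) = 1.0672
FG = 259/(259 − 7.5) = 1.0298
ABV = (1.0672 − 1.0298)·131.25

4.9009 % ABV


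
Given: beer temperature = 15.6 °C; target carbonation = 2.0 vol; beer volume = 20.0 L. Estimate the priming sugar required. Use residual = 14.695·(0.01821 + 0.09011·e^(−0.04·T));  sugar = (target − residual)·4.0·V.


residual = 14.695·(0.01821 + 0.09011·e^(−0.04·15.6)) = 0.9771
sugar = (2.0 − 0.9771)·4.0·20.0

81.8336 g


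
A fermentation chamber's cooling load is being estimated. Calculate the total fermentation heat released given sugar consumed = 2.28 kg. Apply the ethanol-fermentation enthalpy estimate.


Q = m_sugar · 590 kJ/kg
Q = 2.28 · 590

1345.2000 kJ


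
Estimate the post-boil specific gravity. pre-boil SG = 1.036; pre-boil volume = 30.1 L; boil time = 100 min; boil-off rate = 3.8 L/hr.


V_post = V_pre − rate·(t/60);  SG_post = 1 + (SG_pre−1)·V_pre/V_post
V_post = 30.1 − 3.8·(100/60) = 23.7667
SG_post = 1 + (1.036 − 1)·30.1/23.7667

1.0456


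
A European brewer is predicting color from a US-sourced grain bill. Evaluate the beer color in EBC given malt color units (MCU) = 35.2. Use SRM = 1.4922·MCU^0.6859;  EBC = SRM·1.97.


SRM = 1.4922·35.2^0.6859 = 17.1633
EBC = 17.1633·1.97

33.8117 EBC


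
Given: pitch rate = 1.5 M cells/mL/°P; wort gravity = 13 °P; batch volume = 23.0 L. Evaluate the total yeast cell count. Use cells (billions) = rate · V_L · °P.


cells = 1.5 · 23.0 · 13

448.5000 billion cells


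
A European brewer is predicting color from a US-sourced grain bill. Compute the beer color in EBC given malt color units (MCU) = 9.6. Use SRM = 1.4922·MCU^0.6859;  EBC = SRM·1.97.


SRM = 1.4922·9.6^0.6859 = 7.0399
EBC = 7.0399·1.97

13.8686 EBC


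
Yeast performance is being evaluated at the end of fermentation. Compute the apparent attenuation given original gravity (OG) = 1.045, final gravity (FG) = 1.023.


AA = (OG − FG)/(OG − 1) · 100
AA = (1.045 − 1.023)/(1.045 − 1) · 100

48.8889 %


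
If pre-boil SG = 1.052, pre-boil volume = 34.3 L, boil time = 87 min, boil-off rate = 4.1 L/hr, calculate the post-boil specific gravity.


V_post = V_pre − rate·(t/60);  SG_post = 1 + (SG_pre−1)·V_pre/V_post
V_post = 34.3 − 4.1·(87/60) = 28.3550
SG_post = 1 + (1.052 − 1)·34.3/28.3550

1.0629


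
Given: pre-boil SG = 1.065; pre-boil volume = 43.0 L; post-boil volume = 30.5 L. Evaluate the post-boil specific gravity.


SG_post = 1 + (SG_pre − 1)·V_pre/V_post
pts_pre = (1.065 − 1)·1000 = 65.0000
pts_post = 65.0000·43.0/30.5 = 91.6393
SG_post = 1 + 91.6393/1000

1.0916


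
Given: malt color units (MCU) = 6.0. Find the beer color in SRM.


SRM = 1.4922 · MCU^0.6859
SRM = 1.4922 · 6.0^0.6859

5.0999 SRM


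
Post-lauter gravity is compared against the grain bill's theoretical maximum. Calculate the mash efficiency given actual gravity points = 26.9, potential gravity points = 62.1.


efficiency = actual / potential × 100
efficiency = 26.9 / 62.1 × 100

43.3172 %


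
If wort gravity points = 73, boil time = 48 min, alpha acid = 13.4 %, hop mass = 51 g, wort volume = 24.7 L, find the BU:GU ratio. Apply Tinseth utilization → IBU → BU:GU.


U = 1.65·0.000125^(GP/1000)·(1−e^(−0.04t))/4.15;  IBU = (α/100)·m·U·1000/V;  BU:GU = IBU/GP
U = 1.65·0.000125^(73/1000)·(1−e^(−0.04·48))/4.15 = 0.1761
IBU = (13.4/100)·51·0.1761·1000/24.7 = 48.7122
BU:GU = 48.7122/73

0.6673


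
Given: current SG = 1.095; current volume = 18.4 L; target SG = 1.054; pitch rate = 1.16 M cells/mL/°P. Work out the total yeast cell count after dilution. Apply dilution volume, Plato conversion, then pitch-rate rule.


V_w = V·((SG_c−1)/(SG_t−1)−1);  °P = 259 − 259/SG_t;  cells = rate·(V+V_w)·°P
V_w = 18.4·((1.095−1)/(1.054−1)−1) = 13.9704
V_final = 18.4 + 13.9704 = 32.3704
°P = 259 − 259/1.054 = 13.2694
cells = 1.16·32.3704·13.2694

498.2629 billion cells


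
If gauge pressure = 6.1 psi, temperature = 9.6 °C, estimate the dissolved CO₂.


vols = (P + 14.695)·(0.01821 + 0.09011·e^(−0.04·T))
vols = (6.1 + 14.695)·(0.01821 + 0.09011·e^(−0.04·9.6))

1.6550 volumes


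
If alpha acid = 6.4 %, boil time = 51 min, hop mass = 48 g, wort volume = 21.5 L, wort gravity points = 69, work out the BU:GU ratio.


U = 1.65·0.000125^(GP/1000)·(1−e^(−0.04t))/4.15;  IBU = (α/100)·m·U·1000/V;  BU:GU = IBU/GP
U = 1.65·0.000125^(69/1000)·(1−e^(−0.04·51))/4.15 = 0.1860
IBU = (6.4/100)·48·0.1860·1000/21.5 = 26.5834
BU:GU = 26.5834/69

0.3853


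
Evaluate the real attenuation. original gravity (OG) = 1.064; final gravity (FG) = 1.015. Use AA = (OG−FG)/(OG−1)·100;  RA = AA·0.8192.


AA = (1.064 − 1.015)/(1.064 − 1)·100 = 76.5625
RA = 76.5625·0.8192

62.7200 %


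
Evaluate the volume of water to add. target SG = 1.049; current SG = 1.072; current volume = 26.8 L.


V_water = V·((SG_curr − 1)/(SG_target − 1) − 1)
V_water = 26.8·((1.072 − 1)/(1.049 − 1) − 1)

12.5796 L


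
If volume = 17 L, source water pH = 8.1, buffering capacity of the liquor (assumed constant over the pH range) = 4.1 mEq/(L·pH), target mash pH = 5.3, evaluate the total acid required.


acid = buffering capacity · (pH_source − pH_target) · V
acid = 4.1 · (8.1 − 5.3) · 17

195.1600 mEq


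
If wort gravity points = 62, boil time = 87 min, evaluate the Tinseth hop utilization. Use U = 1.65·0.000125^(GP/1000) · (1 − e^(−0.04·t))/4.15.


bigness = 1.65·0.000125^(62/1000) = 0.9451
boil_factor = (1 − e^(−0.04·87))/4.15 = 0.2335
U = 0.9451 · 0.2335

0.2207


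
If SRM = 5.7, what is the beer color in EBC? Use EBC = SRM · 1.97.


EBC = 5.7 · 1.97

11.2290 EBC


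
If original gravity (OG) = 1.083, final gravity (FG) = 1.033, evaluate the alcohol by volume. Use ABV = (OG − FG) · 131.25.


ABV = (1.083 − 1.033) · 131.25

6.5625 % ABV


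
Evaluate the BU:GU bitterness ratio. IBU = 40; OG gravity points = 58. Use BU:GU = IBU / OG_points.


BU:GU = 40 / 58

0.6897


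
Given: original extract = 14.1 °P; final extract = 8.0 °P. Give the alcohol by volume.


SG = 259/(259 − P);  ABV = (OG − FG)·131.25
OG = 259/(259 − 14.1) = 1.0576
FG = 259/(259 − 8.0) = 1.0319
ABV = (1.0576 − 1.0319)·131.25

3.3734 % ABV


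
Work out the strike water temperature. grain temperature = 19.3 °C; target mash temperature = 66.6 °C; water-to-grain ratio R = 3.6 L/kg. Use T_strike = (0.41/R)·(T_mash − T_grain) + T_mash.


T_strike = (0.41/3.6)·(66.6 − 19.3) + 66.6

71.9869 °C


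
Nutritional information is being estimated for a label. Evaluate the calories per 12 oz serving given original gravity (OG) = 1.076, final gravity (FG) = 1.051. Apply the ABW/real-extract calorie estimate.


ABW = (OG−FG)·131.25·0.79/FG;  °P = 259 − 259/SG (for OG→OE and FG→AE);  RE = 0.1808·OE + 0.8192·AE;  Cal = (6.9·ABW + 4·(RE−0.1))·FG·3.55
ABW = (1.076 − 1.051)·131.25·0.79/1.051 = 2.4664
OE = 259 − 259/1.076 = 18.2937 °P
AE = 259 − 259/1.051 = 12.5680 °P
RE = 0.1808·18.2937 + 0.8192·12.5680 = 13.6032 °P
Cal = (6.9·2.4664 + 4·(13.6032−0.1))·1.051·3.55

265.0205 kcal


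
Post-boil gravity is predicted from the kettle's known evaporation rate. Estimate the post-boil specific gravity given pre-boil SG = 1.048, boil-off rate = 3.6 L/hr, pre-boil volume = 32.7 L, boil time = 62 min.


V_post = V_pre − rate·(t/60);  SG_post = 1 + (SG_pre−1)·V_pre/V_post
V_post = 32.7 − 3.6·(62/60) = 28.9800
SG_post = 1 + (1.048 − 1)·32.7/28.9800

1.0542


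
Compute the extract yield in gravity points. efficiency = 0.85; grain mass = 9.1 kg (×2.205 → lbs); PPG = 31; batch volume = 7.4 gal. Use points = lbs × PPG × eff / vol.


lbs = 9.1 × 2.205 = 20.0655
points = 20.0655 × 31 × 0.85 / 7.4

71.4494 points


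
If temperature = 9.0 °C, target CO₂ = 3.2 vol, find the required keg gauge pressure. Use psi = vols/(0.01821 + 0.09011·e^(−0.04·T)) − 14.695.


psi = 3.2/(0.01821 + 0.09011·e^(−0.04·9.0)) − 14.695

24.7734 psi


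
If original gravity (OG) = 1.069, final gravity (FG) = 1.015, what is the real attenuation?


AA = (OG−FG)/(OG−1)·100;  RA = AA·0.8192
AA = (1.069 − 1.015)/(1.069 − 1)·100 = 78.2609
RA = 78.2609·0.8192

64.1113 %


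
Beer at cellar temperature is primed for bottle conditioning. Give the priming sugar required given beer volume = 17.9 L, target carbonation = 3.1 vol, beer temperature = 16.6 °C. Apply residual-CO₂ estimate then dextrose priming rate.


residual = 14.695·(0.01821 + 0.09011·e^(−0.04·T));  sugar = (target − residual)·4.0·V
residual = 14.695·(0.01821 + 0.09011·e^(−0.04·16.6)) = 0.9493
sugar = (3.1 − 0.9493)·4.0·17.9

153.9929 g


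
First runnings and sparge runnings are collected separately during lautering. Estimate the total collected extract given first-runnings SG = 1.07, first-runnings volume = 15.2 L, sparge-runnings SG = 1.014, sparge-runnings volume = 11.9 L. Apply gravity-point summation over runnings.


total = Σ (SG_i − 1)·1000·V_i
first = (1.07 − 1)·1000·15.2 = 1064.0000
sparge = (1.014 − 1)·1000·11.9 = 166.6000
total = 1064.0000 + 166.6000

1230.6000 gravity·L


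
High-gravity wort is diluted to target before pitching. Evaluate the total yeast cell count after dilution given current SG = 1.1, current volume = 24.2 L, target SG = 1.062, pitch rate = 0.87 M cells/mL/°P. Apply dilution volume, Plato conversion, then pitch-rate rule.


V_w = V·((SG_c−1)/(SG_t−1)−1);  °P = 259 − 259/SG_t;  cells = rate·(V+V_w)·°P
V_w = 24.2·((1.1−1)/(1.062−1)−1) = 14.8323
V_final = 24.2 + 14.8323 = 39.0323
°P = 259 − 259/1.062 = 15.1205
cells = 0.87·39.0323·15.1205

513.4638 billion cells


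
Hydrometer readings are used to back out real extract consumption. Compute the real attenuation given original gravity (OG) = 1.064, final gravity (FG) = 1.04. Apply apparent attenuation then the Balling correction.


AA = (OG−FG)/(OG−1)·100;  RA = AA·0.8192
AA = (1.064 − 1.04)/(1.064 − 1)·100 = 37.5000
RA = 37.5000·0.8192

30.7200 %


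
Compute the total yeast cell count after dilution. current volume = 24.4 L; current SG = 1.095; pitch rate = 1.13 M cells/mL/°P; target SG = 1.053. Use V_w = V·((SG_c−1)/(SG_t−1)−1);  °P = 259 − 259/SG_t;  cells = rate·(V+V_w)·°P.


V_w = 24.4·((1.095−1)/(1.053−1)−1) = 19.3358
V_final = 24.4 + 19.3358 = 43.7358
°P = 259 − 259/1.053 = 13.0361
cells = 1.13·43.7358·13.0361

644.2631 billion cells


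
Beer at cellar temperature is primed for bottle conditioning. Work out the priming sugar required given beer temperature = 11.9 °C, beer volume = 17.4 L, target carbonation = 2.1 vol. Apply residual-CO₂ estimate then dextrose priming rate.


residual = 14.695·(0.01821 + 0.09011·e^(−0.04·T));  sugar = (target − residual)·4.0·V
residual = 14.695·(0.01821 + 0.09011·e^(−0.04·11.9)) = 1.0903
sugar = (2.1 − 1.0903)·4.0·17.4

70.2784 g
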